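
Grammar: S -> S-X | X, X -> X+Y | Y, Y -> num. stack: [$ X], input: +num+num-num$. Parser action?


shift '+' to continue X -> X+Y
Action: shift


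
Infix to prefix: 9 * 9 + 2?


left-to-right (same/higher precedence on left): tree is (+ (* 9 9) 2)
Prefix: + * 9 9 2


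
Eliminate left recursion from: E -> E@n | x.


Left-recursive alternatives: E@n; non-recursive: x
Introduce E': E -> xE', E' -> @nE' | ε


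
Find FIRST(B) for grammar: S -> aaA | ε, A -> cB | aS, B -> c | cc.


Per alternative of B: FIRST(c) = {c}; FIRST(cc) = {c}
FIRST(B) = {c}


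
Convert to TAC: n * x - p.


Break into single-operator statements:
t1 = n * x
t2 = t1 - p


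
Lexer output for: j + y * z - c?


Scan left to right, longest-match per lexeme
Tokens: ID(j), OP(+), ID(y), OP(*), ID(z), OP(-), ID(c)


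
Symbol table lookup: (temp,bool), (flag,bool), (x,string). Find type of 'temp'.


Lookup 'temp' → type bool


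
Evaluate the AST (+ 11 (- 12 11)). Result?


Evaluate inner: (- 12 11) = 1
Evaluate root: (+ 11 1) = 12
Result: 12


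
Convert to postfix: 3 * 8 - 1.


Left to right (same or higher precedence on left)
Postfix: 3 8 * 1 -


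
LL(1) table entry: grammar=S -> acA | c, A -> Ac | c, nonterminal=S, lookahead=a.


For [S, a]: 'a' ∈ FIRST(acA)
Entry: S -> acA


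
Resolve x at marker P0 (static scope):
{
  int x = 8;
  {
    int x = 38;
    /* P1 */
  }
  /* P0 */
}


x declared in the same block as P0
x = 8


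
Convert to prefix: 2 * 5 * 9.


left-to-right (same/higher precedence on left): tree is (* (* 2 5) 9)
Prefix: * * 2 5 9


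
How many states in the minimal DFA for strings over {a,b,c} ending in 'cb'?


Track the longest suffix of input matching a prefix of 'cb': 3 classes (prefixes of length 0..2)
Minimal DFA: 3 states


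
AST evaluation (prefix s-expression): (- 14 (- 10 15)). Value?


Evaluate inner: (- 10 15) = -5
Evaluate root: (- 14 -5) = 19
Result: 19


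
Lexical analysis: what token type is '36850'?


Pattern: digits only
Type: INTEGER_LITERAL


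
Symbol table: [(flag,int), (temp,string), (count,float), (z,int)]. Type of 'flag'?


Lookup 'flag' → type int


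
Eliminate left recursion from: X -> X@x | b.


Left-recursive alternatives: X@x; non-recursive: b
Introduce X': X -> bX', X' -> @xX' | ε


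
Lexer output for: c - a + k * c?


Scan left to right, longest-match per lexeme
Tokens: ID(c), OP(-), ID(a), OP(+), ID(k), OP(*), ID(c)


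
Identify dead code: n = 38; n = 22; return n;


first assignment to n is overwritten before any read
Dead: 'n = 38'


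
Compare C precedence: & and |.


'&' is bitwise AND (level 5); '|' is bitwise OR (level 3)
Higher level binds tighter
'&' has higher precedence than '|'


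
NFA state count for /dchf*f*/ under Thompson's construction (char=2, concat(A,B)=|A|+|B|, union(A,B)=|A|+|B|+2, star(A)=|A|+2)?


Syntax tree has 5 char leaf(s), 0 union(s), 2 star(s)
chars contribute 5×2 = 10; each union adds +2; each star adds +2
Total: 10 + 0 + 4 = 14 states


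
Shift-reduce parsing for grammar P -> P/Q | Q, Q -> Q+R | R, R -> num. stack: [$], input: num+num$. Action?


no handle on stack; shift 'num'
Action: shift


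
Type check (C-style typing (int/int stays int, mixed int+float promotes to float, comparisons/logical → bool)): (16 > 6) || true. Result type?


Operand types: bool || bool
Rule: logical operators take bool operands and yield bool
Result type: bool


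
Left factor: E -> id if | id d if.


Common prefix: 'id'
Factored: E -> id E', E' -> if | d if


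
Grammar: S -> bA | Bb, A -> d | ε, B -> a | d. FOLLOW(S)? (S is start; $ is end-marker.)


$ ∈ FOLLOW(S). For each A -> αBβ: add FIRST(β)\{ε} to FOLLOW(B); if β nullable, add FOLLOW(A).
FOLLOW(S) = {$}


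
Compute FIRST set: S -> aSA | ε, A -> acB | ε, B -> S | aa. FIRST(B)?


Per alternative of B: FIRST(S) = {a, ε}; FIRST(aa) = {a}
FIRST(B) = {a, ε}


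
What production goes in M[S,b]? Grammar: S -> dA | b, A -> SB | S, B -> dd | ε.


For [S, b]: 'b' ∈ FIRST(b)
Entry: S -> b


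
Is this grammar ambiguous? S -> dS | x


right-linear, alternatives start with distinct terminals 'd' vs 'x': unique leftmost derivation
Unambiguous


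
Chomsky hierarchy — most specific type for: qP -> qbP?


LHS has context (more than one symbol) and |LHS| ≤ |RHS|
Classification: Type 1 (Context-Sensitive)


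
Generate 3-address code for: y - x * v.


Break into single-operator statements:
t1 = x * v
t2 = y - t1


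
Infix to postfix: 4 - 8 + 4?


Left to right (same or higher precedence on left)
Postfix: 4 8 - 4 +


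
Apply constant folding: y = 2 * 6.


2 * 6 = 12 at compile time
Optimized: y = 12


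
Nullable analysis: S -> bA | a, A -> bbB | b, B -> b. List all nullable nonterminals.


A nonterminal is nullable iff some alternative derives ε (directly, or every symbol in it is nullable)
Nullable: {}


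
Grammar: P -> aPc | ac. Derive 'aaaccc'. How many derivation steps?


Derivation: P => aPc => aaPcc => aaaccc
Steps: 3


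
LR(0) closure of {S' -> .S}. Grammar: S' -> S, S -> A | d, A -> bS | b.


Start: S' -> .S
For each item with dot before a nonterminal B, add B -> .γ for every B-production
Closure: [S' -> .S, S -> .A, S -> .d, A -> .bS, A -> .b]


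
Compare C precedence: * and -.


'*' is multiplicative (level 10); '-' is additive (level 9)
Higher level binds tighter
'*' has higher precedence than '-'


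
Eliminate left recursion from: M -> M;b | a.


Left-recursive alternatives: M;b; non-recursive: a
Introduce M': M -> aM', M' -> ;bM' | ε


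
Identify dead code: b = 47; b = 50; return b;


first assignment to b is overwritten before any read
Dead: 'b = 47'


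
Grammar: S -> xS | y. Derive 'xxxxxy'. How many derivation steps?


Derivation: S => xS => xxS => xxxS => xxxxS => xxxxxS => xxxxxy
Steps: 6


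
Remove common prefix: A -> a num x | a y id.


Common prefix: 'a'
Factored: A -> a A', A' -> num x | y id


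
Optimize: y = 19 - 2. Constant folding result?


19 - 2 = 17 at compile time
Optimized: y = 17


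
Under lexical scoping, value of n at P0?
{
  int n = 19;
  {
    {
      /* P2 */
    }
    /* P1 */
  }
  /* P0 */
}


n declared in the same block as P0
n = 19


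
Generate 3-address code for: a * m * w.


Break into single-operator statements:
t1 = a * m
t2 = t1 * w


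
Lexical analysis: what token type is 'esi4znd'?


Pattern: letter/underscore followed by alphanumerics, not a keyword
Type: IDENTIFIER


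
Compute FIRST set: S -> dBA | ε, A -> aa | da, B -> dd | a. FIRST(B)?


Per alternative of B: FIRST(dd) = {d}; FIRST(a) = {a}
FIRST(B) = {a, d}


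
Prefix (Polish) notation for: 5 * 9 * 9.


left-to-right (same/higher precedence on left): tree is (* (* 5 9) 9)
Prefix: * * 5 9 9


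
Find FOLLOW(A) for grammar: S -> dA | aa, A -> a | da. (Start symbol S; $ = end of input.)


$ ∈ FOLLOW(S). For each A -> αBβ: add FIRST(β)\{ε} to FOLLOW(B); if β nullable, add FOLLOW(A).
FOLLOW(A) = {$}


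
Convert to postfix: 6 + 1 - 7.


Left to right (same or higher precedence on left)
Postfix: 6 1 + 7 -


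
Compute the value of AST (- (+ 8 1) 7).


Evaluate inner: (+ 8 1) = 9
Evaluate root: (- 9 7) = 2
Result: 2


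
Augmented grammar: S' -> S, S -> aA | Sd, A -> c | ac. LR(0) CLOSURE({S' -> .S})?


Start: S' -> .S
For each item with dot before a nonterminal B, add B -> .γ for every B-production
Closure: [S' -> .S, S -> .aA, S -> .Sd]


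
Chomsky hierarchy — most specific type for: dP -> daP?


LHS has context (more than one symbol) and |LHS| ≤ |RHS|
Classification: Type 1 (Context-Sensitive)


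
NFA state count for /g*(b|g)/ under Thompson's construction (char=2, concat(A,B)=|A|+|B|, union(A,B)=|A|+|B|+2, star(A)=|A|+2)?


Syntax tree has 3 char leaf(s), 1 union(s), 1 star(s)
chars contribute 3×2 = 6; each union adds +2; each star adds +2
Total: 6 + 2 + 2 = 10 states


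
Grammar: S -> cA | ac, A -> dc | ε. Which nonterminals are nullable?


A nonterminal is nullable iff some alternative derives ε (directly, or every symbol in it is nullable)
Nullable: {A}


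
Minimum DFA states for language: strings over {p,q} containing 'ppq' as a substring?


KMP-style automaton: 3 progress states + 1 absorbing accept = 4
Minimal DFA: 4 states


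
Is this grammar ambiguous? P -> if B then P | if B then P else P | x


dangling else: 'if B then if B then x else x' parses two ways
Ambiguous


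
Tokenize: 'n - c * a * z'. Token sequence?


Scan left to right, longest-match per lexeme
Tokens: ID(n), OP(-), ID(c), OP(*), ID(a), OP(*), ID(z)


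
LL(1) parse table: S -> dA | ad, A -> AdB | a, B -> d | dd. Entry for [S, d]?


For [S, d]: 'd' ∈ FIRST(dA)
Entry: S -> dA


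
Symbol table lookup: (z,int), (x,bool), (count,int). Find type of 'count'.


Lookup 'count' → type int


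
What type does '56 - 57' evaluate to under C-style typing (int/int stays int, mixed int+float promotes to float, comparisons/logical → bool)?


Operand types: int - int
Rule: mixed int/float promotes to float; int/int stays int
Result type: int


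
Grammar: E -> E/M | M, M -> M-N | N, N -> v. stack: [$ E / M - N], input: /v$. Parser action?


handle 'M-N' on top
Action: reduce (M -> M-N)


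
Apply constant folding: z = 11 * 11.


11 * 11 = 121 at compile time
Optimized: z = 121


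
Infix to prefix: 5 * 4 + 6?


left-to-right (same/higher precedence on left): tree is (+ (* 5 4) 6)
Prefix: + * 5 4 6


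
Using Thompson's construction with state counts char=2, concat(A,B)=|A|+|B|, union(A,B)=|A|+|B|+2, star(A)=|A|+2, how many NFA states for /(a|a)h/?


Syntax tree has 3 char leaf(s), 1 union(s), 0 star(s)
chars contribute 3×2 = 6; each union adds +2; each star adds +2
Total: 6 + 2 + 0 = 8 states


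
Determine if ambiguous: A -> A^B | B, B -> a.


precedence layered via separate nonterminal B: deterministic
Unambiguous


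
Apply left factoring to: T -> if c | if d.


Common prefix: 'if'
Factored: T -> if T', T' -> c | d


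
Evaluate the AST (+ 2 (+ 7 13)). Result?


Evaluate inner: (+ 7 13) = 20
Evaluate root: (+ 2 20) = 22
Result: 22


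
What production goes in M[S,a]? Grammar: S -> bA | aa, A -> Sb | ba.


For [S, a]: 'a' ∈ FIRST(aa)
Entry: S -> aa


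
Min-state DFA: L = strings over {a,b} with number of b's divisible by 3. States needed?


Track (count of b) mod 3: states 0..2, accept at 0
Minimal DFA: 3 states


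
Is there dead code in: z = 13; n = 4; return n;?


z is assigned but never read
Dead: 'z = 13'


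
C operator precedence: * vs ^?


'*' is multiplicative (level 10); '^' is bitwise XOR (level 4)
Higher level binds tighter
'*' has higher precedence than '^'


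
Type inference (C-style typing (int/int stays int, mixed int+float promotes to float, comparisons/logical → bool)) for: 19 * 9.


Operand types: int * int
Rule: mixed int/float promotes to float; int/int stays int
Result type: int


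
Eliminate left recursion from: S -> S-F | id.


Left-recursive alternatives: S-F; non-recursive: id
Introduce S': S -> idS', S' -> -FS' | ε


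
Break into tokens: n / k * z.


Scan left to right, longest-match per lexeme
Tokens: ID(n), OP(/), ID(k), OP(*), ID(z)


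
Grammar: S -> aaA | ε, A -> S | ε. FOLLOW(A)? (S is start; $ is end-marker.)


$ ∈ FOLLOW(S). For each A -> αBβ: add FIRST(β)\{ε} to FOLLOW(B); if β nullable, add FOLLOW(A).
FOLLOW(A) = {$}


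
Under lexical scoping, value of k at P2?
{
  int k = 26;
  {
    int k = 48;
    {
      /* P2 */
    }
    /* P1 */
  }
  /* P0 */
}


P2's block does not declare k; resolves to the enclosing declaration at depth 1
k = 48


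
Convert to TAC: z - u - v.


Break into single-operator statements:
t1 = z - u
t2 = t1 - v


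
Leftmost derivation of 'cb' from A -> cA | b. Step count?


Derivation: A => cA => cb
Steps: 2


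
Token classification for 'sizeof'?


Pattern: reserved word
Type: KEYWORD


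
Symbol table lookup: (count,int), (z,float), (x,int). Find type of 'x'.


Lookup 'x' → type int


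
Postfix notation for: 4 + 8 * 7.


* has higher precedence, evaluate 8*7 first
Postfix: 4 8 7 * +


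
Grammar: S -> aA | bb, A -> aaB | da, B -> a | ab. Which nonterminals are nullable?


A nonterminal is nullable iff some alternative derives ε (directly, or every symbol in it is nullable)
Nullable: {}


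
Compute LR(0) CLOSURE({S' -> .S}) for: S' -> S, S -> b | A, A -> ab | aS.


Start: S' -> .S
For each item with dot before a nonterminal B, add B -> .γ for every B-production
Closure: [S' -> .S, S -> .b, S -> .A, A -> .ab, A -> .aS]


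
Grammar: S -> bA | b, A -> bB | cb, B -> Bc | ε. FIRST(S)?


Per alternative of S: FIRST(bA) = {b}; FIRST(b) = {b}
FIRST(S) = {b}


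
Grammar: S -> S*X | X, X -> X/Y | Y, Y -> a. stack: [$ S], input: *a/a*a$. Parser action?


shift '*' to continue S -> S*X
Action: shift


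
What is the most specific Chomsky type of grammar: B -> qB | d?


Right-linear: every RHS is a terminal or a terminal followed by one nonterminal
Classification: Type 3 (Regular)


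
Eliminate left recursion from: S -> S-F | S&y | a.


Left-recursive alternatives: S-F, S&y; non-recursive: a
Introduce S': S -> aS', S' -> -FS' | &yS' | ε


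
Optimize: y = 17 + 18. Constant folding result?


17 + 18 = 35 at compile time
Optimized: y = 35


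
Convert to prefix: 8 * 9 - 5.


left-to-right (same/higher precedence on left): tree is (- (* 8 9) 5)
Prefix: - * 8 9 5


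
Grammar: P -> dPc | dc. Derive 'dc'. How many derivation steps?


Derivation: P => dc
Steps: 1


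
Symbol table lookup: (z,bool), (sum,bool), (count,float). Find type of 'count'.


Lookup 'count' → type float


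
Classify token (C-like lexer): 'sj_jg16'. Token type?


Pattern: letter/underscore followed by alphanumerics, not a keyword
Type: IDENTIFIER


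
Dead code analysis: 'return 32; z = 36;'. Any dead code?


statement follows a return and is unreachable
Dead: 'z = 36'


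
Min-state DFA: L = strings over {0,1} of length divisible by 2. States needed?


Track length mod 2: states 0..1, accept at 0
Minimal DFA: 2 states


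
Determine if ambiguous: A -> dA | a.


right-linear, alternatives start with distinct terminals 'd' vs 'a': unique leftmost derivation
Unambiguous


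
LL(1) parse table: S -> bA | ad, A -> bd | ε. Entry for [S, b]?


For [S, b]: 'b' ∈ FIRST(bA)
Entry: S -> bA


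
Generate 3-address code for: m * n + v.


Break into single-operator statements:
t1 = m * n
t2 = t1 + v


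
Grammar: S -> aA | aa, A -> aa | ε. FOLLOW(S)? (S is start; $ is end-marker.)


$ ∈ FOLLOW(S). For each A -> αBβ: add FIRST(β)\{ε} to FOLLOW(B); if β nullable, add FOLLOW(A).
FOLLOW(S) = {$}


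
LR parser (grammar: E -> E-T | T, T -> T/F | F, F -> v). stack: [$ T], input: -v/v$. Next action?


lookahead ∉ {/} so T won't extend; reduce E -> T
Action: reduce (E -> T)


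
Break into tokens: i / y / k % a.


Scan left to right, longest-match per lexeme
Tokens: ID(i), OP(/), ID(y), OP(/), ID(k), OP(%), ID(a)


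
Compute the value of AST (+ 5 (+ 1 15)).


Evaluate inner: (+ 1 15) = 16
Evaluate root: (+ 5 16) = 21
Result: 21


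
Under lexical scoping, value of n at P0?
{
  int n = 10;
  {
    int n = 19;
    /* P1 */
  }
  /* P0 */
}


n declared in the same block as P0
n = 10


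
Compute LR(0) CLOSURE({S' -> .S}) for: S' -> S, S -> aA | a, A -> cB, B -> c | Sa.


Start: S' -> .S
For each item with dot before a nonterminal B, add B -> .γ for every B-production
Closure: [S' -> .S, S -> .aA, S -> .a]


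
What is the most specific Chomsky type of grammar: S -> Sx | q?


Left-linear: every RHS is a terminal or one nonterminal followed by a terminal
Classification: Type 3 (Regular)


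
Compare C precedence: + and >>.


'+' is additive (level 9); '>>' is shift (level 8)
Higher level binds tighter
'+' has higher precedence than '>>'


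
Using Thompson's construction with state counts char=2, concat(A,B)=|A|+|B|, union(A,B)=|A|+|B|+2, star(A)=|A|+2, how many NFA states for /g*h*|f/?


Syntax tree has 3 char leaf(s), 1 union(s), 2 star(s)
chars contribute 3×2 = 6; each union adds +2; each star adds +2
Total: 6 + 2 + 4 = 12 states


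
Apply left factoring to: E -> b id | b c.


Common prefix: 'b'
Factored: E -> b E', E' -> id | c


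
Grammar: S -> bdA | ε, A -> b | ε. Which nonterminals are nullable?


A nonterminal is nullable iff some alternative derives ε (directly, or every symbol in it is nullable)
Nullable: {A, S}


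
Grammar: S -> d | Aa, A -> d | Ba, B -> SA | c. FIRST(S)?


Per alternative of S: FIRST(d) = {d}; FIRST(Aa) = {c, d}
FIRST(S) = {c, d}


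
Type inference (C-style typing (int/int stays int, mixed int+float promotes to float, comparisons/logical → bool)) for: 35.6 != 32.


Operand types: float != int
Rule: comparison yields bool
Result type: bool


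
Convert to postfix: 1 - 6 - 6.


Left to right (same or higher precedence on left)
Postfix: 1 6 - 6 -


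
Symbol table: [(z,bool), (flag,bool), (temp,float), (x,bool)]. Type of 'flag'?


Lookup 'flag' → type bool


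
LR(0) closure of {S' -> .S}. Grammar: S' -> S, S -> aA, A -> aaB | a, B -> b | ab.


Start: S' -> .S
For each item with dot before a nonterminal B, add B -> .γ for every B-production
Closure: [S' -> .S, S -> .aA]


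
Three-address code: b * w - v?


Break into single-operator statements:
t1 = b * w
t2 = t1 - v


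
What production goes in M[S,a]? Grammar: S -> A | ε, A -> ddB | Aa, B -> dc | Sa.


For [S, a]: ε is nullable and 'a' ∈ FOLLOW(S)
Entry: S -> ε


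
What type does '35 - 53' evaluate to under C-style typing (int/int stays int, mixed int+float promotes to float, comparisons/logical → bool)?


Operand types: int - int
Rule: mixed int/float promotes to float; int/int stays int
Result type: int


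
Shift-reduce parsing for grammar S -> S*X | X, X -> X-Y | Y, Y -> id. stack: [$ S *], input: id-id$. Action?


no handle ('S*' is not any RHS); shift 'id'
Action: shift


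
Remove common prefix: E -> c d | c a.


Common prefix: 'c'
Factored: E -> c E', E' -> d | a


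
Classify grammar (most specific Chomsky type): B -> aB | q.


Right-linear: every RHS is a terminal or a terminal followed by one nonterminal
Classification: Type 3 (Regular)


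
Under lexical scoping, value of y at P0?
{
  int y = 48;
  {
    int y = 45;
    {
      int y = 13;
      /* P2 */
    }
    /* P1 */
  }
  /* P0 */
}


y declared in the same block as P0
y = 48


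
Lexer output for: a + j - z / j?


Scan left to right, longest-match per lexeme
Tokens: ID(a), OP(+), ID(j), OP(-), ID(z), OP(/), ID(j)


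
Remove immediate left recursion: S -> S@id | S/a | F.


Left-recursive alternatives: S@id, S/a; non-recursive: F
Introduce S': S -> FS', S' -> @idS' | /aS' | ε


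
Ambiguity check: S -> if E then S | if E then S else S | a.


dangling else: 'if E then if E then a else a' parses two ways
Ambiguous


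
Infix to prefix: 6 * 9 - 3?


left-to-right (same/higher precedence on left): tree is (- (* 6 9) 3)
Prefix: - * 6 9 3


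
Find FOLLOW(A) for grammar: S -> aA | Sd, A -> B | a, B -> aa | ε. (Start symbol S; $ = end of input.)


$ ∈ FOLLOW(S). For each A -> αBβ: add FIRST(β)\{ε} to FOLLOW(B); if β nullable, add FOLLOW(A).
FOLLOW(A) = {$, d}


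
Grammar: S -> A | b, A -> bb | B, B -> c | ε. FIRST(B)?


Per alternative of B: FIRST(c) = {c}; FIRST(ε) = {ε}
FIRST(B) = {c, ε}


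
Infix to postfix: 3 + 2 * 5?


* has higher precedence, evaluate 2*5 first
Postfix: 3 2 5 * +


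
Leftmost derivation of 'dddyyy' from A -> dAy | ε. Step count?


Derivation: A => dAy => ddAyy => dddAyyy => dddyyy
Steps: 4


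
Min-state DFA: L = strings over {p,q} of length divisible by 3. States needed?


Track length mod 3: states 0..2, accept at 0
Minimal DFA: 3 states


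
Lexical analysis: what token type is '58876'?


Pattern: digits only
Type: INTEGER_LITERAL


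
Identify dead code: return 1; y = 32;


statement follows a return and is unreachable
Dead: 'y = 32'


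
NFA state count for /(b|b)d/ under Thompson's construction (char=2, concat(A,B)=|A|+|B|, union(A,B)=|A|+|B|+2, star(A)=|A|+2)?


Syntax tree has 3 char leaf(s), 1 union(s), 0 star(s)
chars contribute 3×2 = 6; each union adds +2; each star adds +2
Total: 6 + 2 + 0 = 8 states


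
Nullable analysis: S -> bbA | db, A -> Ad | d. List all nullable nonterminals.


A nonterminal is nullable iff some alternative derives ε (directly, or every symbol in it is nullable)
Nullable: {}


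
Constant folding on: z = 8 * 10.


8 * 10 = 80 at compile time
Optimized: z = 80


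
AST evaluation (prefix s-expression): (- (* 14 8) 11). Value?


Evaluate inner: (* 14 8) = 112
Evaluate root: (- 112 11) = 101
Result: 101


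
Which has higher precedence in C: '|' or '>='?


'>=' is relational (level 7); '|' is bitwise OR (level 3)
Higher level binds tighter
'>=' has higher precedence than '|'


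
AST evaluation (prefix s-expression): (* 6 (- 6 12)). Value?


Evaluate inner: (- 6 12) = -6
Evaluate root: (* 6 -6) = -36
Result: -36


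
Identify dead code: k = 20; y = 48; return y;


k is assigned but never read
Dead: 'k = 20'


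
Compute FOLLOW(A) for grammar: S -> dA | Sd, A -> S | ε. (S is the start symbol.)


$ ∈ FOLLOW(S). For each A -> αBβ: add FIRST(β)\{ε} to FOLLOW(B); if β nullable, add FOLLOW(A).
FOLLOW(A) = {$, d}


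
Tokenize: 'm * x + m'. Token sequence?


Scan left to right, longest-match per lexeme
Tokens: ID(m), OP(*), ID(x), OP(+), ID(m)


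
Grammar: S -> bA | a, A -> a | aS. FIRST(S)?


Per alternative of S: FIRST(bA) = {b}; FIRST(a) = {a}
FIRST(S) = {a, b}


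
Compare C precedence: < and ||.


'<' is relational (level 7); '||' is logical OR (level 1)
Higher level binds tighter
'<' has higher precedence than '||'


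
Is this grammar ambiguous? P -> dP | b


right-linear, alternatives start with distinct terminals 'd' vs 'b': unique leftmost derivation
Unambiguous


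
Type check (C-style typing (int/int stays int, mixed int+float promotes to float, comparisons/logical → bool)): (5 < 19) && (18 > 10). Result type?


Operand types: bool && bool
Rule: logical operators take bool operands and yield bool
Result type: bool


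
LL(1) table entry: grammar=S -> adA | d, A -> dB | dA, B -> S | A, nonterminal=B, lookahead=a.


For [B, a]: 'a' ∈ FIRST(S)
Entry: B -> S


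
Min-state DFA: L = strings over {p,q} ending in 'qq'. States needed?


Track the longest suffix of input matching a prefix of 'qq': 3 classes (prefixes of length 0..2)
Minimal DFA: 3 states


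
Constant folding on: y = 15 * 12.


15 * 12 = 180 at compile time
Optimized: y = 180


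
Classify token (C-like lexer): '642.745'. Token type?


Pattern: digits with a decimal point
Type: FLOAT_LITERAL


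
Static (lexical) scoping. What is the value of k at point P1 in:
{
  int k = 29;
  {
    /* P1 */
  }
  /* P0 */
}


P1's block does not declare k; resolves to the enclosing declaration at depth 0
k = 29


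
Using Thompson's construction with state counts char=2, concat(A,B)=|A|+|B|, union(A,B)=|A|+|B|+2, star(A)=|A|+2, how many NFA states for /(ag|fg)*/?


Syntax tree has 4 char leaf(s), 1 union(s), 1 star(s)
chars contribute 4×2 = 8; each union adds +2; each star adds +2
Total: 8 + 2 + 2 = 12 states


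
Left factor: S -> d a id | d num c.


Common prefix: 'd'
Factored: S -> d S', S' -> a id | num c


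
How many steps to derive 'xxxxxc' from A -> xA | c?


Derivation: A => xA => xxA => xxxA => xxxxA => xxxxxA => xxxxxc
Steps: 6


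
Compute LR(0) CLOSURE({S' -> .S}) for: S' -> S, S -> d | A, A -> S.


Start: S' -> .S
For each item with dot before a nonterminal B, add B -> .γ for every B-production
Closure: [S' -> .S, S -> .d, S -> .A, A -> .S]


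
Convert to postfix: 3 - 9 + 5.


Left to right (same or higher precedence on left)
Postfix: 3 9 - 5 +


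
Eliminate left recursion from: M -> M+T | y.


Left-recursive alternatives: M+T; non-recursive: y
Introduce M': M -> yM', M' -> +TM' | ε


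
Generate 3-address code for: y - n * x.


Break into single-operator statements:
t1 = n * x
t2 = y - t1


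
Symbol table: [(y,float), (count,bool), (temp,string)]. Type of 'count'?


Lookup 'count' → type bool


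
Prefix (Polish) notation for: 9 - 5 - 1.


left-to-right (same/higher precedence on left): tree is (- (- 9 5) 1)
Prefix: - - 9 5 1


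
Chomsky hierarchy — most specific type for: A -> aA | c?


Right-linear: every RHS is a terminal or a terminal followed by one nonterminal
Classification: Type 3 (Regular)


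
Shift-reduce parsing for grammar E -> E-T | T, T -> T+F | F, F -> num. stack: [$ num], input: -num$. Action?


'num' on top is the handle for F -> num
Action: reduce (F -> num)


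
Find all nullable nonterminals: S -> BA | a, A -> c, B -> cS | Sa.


A nonterminal is nullable iff some alternative derives ε (directly, or every symbol in it is nullable)
Nullable: {}


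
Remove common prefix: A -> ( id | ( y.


Common prefix: '('
Factored: A -> ( A', A' -> id | y


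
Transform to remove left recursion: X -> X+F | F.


Left-recursive alternatives: X+F; non-recursive: F
Introduce X': X -> FX', X' -> +FX' | ε


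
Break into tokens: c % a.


Scan left to right, longest-match per lexeme
Tokens: ID(c), OP(%), ID(a)


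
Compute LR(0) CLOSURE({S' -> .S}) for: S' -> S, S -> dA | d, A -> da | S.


Start: S' -> .S
For each item with dot before a nonterminal B, add B -> .γ for every B-production
Closure: [S' -> .S, S -> .dA, S -> .d]


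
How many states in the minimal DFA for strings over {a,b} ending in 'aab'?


Track the longest suffix of input matching a prefix of 'aab': 4 classes (prefixes of length 0..3)
Minimal DFA: 4 states


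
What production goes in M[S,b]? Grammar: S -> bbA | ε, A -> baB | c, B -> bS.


For [S, b]: 'b' ∈ FIRST(bbA)
Entry: S -> bbA


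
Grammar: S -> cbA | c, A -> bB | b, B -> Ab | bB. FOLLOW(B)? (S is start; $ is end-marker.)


$ ∈ FOLLOW(S). For each A -> αBβ: add FIRST(β)\{ε} to FOLLOW(B); if β nullable, add FOLLOW(A).
FOLLOW(B) = {$, b}


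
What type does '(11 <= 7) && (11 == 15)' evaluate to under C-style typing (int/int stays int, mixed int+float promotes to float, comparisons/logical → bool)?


Operand types: bool && bool
Rule: logical operators take bool operands and yield bool
Result type: bool


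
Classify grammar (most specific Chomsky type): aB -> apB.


LHS has context (more than one symbol) and |LHS| ≤ |RHS|
Classification: Type 1 (Context-Sensitive)


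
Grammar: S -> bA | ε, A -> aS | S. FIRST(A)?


Per alternative of A: FIRST(aS) = {a}; FIRST(S) = {b, ε}
FIRST(A) = {a, b, ε}


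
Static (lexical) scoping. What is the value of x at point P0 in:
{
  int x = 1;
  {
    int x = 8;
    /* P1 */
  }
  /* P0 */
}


x declared in the same block as P0
x = 1


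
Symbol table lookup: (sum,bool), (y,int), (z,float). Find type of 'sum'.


Lookup 'sum' → type bool


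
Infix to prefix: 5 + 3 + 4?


left-to-right (same/higher precedence on left): tree is (+ (+ 5 3) 4)
Prefix: + + 5 3 4


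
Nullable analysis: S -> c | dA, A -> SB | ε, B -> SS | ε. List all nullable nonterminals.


A nonterminal is nullable iff some alternative derives ε (directly, or every symbol in it is nullable)
Nullable: {A, B}


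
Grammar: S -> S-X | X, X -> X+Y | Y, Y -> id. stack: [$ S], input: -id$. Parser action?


shift '-' to continue S -> S-X
Action: shift


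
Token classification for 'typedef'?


Pattern: reserved word
Type: KEYWORD


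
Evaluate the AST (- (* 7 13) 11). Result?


Evaluate inner: (* 7 13) = 91
Evaluate root: (- 91 11) = 80
Result: 80


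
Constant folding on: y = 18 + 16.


18 + 16 = 34 at compile time
Optimized: y = 34


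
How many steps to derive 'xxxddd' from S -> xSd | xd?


Derivation: S => xSd => xxSdd => xxxddd
Steps: 3


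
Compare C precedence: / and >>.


'/' is multiplicative (level 10); '>>' is shift (level 8)
Higher level binds tighter
'/' has higher precedence than '>>'


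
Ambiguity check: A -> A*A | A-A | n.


'n*n-n' has two parse trees (no precedence encoded between * and -)
Ambiguous


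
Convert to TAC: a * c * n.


Break into single-operator statements:
t1 = a * c
t2 = t1 * n


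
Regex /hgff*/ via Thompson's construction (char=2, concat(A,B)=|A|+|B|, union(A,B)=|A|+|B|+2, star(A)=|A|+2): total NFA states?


Syntax tree has 4 char leaf(s), 0 union(s), 1 star(s)
chars contribute 4×2 = 8; each union adds +2; each star adds +2
Total: 8 + 0 + 2 = 10 states


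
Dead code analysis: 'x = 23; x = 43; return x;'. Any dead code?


first assignment to x is overwritten before any read
Dead: 'x = 23'


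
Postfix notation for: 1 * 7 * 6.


Left to right (same or higher precedence on left)
Postfix: 1 7 * 6 *


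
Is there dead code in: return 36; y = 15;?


statement follows a return and is unreachable
Dead: 'y = 15'


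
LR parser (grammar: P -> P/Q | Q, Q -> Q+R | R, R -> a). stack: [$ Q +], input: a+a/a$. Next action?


no handle; shift 'a'
Action: shift


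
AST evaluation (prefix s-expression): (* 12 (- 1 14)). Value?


Evaluate inner: (- 1 14) = -13
Evaluate root: (* 12 -13) = -156
Result: -156


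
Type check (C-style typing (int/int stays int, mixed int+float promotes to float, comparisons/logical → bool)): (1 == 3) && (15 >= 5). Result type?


Operand types: bool && bool
Rule: logical operators take bool operands and yield bool
Result type: bool


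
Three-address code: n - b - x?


Break into single-operator statements:
t1 = n - b
t2 = t1 - x


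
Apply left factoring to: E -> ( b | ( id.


Common prefix: '('
Factored: E -> ( E', E' -> b | id


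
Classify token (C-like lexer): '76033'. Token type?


Pattern: digits only
Type: INTEGER_LITERAL


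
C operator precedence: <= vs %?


'%' is multiplicative (level 10); '<=' is relational (level 7)
Higher level binds tighter
'%' has higher precedence than '<='


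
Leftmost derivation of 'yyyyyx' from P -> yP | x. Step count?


Derivation: P => yP => yyP => yyyP => yyyyP => yyyyyP => yyyyyx
Steps: 6


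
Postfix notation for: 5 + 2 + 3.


Left to right (same or higher precedence on left)
Postfix: 5 2 + 3 +


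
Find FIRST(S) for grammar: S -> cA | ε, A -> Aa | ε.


Per alternative of S: FIRST(cA) = {c}; FIRST(ε) = {ε}
FIRST(S) = {c, ε}


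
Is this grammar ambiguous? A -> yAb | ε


balanced y^n…b^n: each string has a unique parse
Unambiguous


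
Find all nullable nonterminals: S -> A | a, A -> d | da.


A nonterminal is nullable iff some alternative derives ε (directly, or every symbol in it is nullable)
Nullable: {}


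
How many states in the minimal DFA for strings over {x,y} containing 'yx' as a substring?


KMP-style automaton: 2 progress states + 1 absorbing accept = 3
Minimal DFA: 3 states


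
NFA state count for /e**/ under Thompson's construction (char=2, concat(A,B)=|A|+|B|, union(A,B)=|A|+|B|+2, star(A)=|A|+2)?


Syntax tree has 1 char leaf(s), 0 union(s), 2 star(s)
chars contribute 1×2 = 2; each union adds +2; each star adds +2
Total: 2 + 0 + 4 = 6 states


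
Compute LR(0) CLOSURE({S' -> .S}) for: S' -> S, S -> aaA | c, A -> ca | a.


Start: S' -> .S
For each item with dot before a nonterminal B, add B -> .γ for every B-production
Closure: [S' -> .S, S -> .aaA, S -> .c]


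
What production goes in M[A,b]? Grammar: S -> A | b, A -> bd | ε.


For [A, b]: 'b' ∈ FIRST(bd)
Entry: A -> bd


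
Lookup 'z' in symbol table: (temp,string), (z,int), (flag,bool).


Lookup 'z' → type int


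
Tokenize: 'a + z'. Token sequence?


Scan left to right, longest-match per lexeme
Tokens: ID(a), OP(+), ID(z)


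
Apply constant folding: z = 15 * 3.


15 * 3 = 45 at compile time
Optimized: z = 45


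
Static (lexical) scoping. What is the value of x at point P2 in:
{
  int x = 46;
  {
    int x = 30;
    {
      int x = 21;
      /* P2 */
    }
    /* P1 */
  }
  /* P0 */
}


x declared in the same block as P2
x = 21


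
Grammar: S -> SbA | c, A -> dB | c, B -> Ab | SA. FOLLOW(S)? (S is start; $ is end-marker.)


$ ∈ FOLLOW(S). For each A -> αBβ: add FIRST(β)\{ε} to FOLLOW(B); if β nullable, add FOLLOW(A).
FOLLOW(S) = {$, b, c, d}


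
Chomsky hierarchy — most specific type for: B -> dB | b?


Right-linear: every RHS is a terminal or a terminal followed by one nonterminal
Classification: Type 3 (Regular)


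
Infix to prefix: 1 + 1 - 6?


left-to-right (same/higher precedence on left): tree is (- (+ 1 1) 6)
Prefix: - + 1 1 6


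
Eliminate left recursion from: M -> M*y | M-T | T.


Left-recursive alternatives: M*y, M-T; non-recursive: T
Introduce M': M -> TM', M' -> *yM' | -TM' | ε


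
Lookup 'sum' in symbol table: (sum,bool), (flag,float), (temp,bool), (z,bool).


Lookup 'sum' → type bool


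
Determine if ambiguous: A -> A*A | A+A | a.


'a*a+a' has two parse trees (no precedence encoded between * and +)
Ambiguous


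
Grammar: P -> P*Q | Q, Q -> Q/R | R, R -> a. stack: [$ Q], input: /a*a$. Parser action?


shift '/' to continue Q -> Q/R
Action: shift


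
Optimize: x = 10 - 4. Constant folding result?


10 - 4 = 6 at compile time
Optimized: x = 6


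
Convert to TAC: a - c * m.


Break into single-operator statements:
t1 = c * m
t2 = a - t1


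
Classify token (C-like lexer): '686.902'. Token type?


Pattern: digits with a decimal point
Type: FLOAT_LITERAL


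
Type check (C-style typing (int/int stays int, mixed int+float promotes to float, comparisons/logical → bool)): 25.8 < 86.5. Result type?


Operand types: float < float
Rule: comparison yields bool
Result type: bool


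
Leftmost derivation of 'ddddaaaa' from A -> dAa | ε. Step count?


Derivation: A => dAa => ddAaa => dddAaaa => ddddAaaaa => ddddaaaa
Steps: 5


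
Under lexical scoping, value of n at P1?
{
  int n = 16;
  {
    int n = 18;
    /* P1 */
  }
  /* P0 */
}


n declared in the same block as P1
n = 18


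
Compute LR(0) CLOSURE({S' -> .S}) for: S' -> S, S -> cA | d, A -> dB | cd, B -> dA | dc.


Start: S' -> .S
For each item with dot before a nonterminal B, add B -> .γ for every B-production
Closure: [S' -> .S, S -> .cA, S -> .d]


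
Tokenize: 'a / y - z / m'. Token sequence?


Scan left to right, longest-match per lexeme
Tokens: ID(a), OP(/), ID(y), OP(-), ID(z), OP(/), ID(m)


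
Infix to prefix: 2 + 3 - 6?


left-to-right (same/higher precedence on left): tree is (- (+ 2 3) 6)
Prefix: - + 2 3 6


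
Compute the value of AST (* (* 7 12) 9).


Evaluate inner: (* 7 12) = 84
Evaluate root: (* 84 9) = 756
Result: 756


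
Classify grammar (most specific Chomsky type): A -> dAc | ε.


Single nonterminal LHS, but d^n c^n is not regular
Classification: Type 2 (Context-Free)


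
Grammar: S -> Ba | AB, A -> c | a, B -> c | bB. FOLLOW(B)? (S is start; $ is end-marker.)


$ ∈ FOLLOW(S). For each A -> αBβ: add FIRST(β)\{ε} to FOLLOW(B); if β nullable, add FOLLOW(A).
FOLLOW(B) = {$, a}


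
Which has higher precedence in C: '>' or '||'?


'>' is relational (level 7); '||' is logical OR (level 1)
Higher level binds tighter
'>' has higher precedence than '||'


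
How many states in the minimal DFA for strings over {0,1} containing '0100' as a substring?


KMP-style automaton: 4 progress states + 1 absorbing accept = 5
Minimal DFA: 5 states


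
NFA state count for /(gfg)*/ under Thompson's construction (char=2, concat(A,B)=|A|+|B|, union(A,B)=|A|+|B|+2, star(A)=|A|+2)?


Syntax tree has 3 char leaf(s), 0 union(s), 1 star(s)
chars contribute 3×2 = 6; each union adds +2; each star adds +2
Total: 6 + 0 + 2 = 8 states


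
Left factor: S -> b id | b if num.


Common prefix: 'b'
Factored: S -> b S', S' -> id | if num


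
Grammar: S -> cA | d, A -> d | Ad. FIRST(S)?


Per alternative of S: FIRST(cA) = {c}; FIRST(d) = {d}
FIRST(S) = {c, d}


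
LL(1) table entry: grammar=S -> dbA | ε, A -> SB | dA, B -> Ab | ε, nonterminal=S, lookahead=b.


For [S, b]: ε is nullable and 'b' ∈ FOLLOW(S)
Entry: S -> ε


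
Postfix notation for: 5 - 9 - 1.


Left to right (same or higher precedence on left)
Postfix: 5 9 - 1 -


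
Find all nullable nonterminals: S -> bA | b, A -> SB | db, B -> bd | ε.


A nonterminal is nullable iff some alternative derives ε (directly, or every symbol in it is nullable)
Nullable: {B}


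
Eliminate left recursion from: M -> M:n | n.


Left-recursive alternatives: M:n; non-recursive: n
Introduce M': M -> nM', M' -> :nM' | ε


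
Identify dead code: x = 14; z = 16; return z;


x is assigned but never read
Dead: 'x = 14'


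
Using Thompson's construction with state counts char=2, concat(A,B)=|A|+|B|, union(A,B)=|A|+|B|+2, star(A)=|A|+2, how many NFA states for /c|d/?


Syntax tree has 2 char leaf(s), 1 union(s), 0 star(s)
chars contribute 2×2 = 4; each union adds +2; each star adds +2
Total: 4 + 2 + 0 = 6 states


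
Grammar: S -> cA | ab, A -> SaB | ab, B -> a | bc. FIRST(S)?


Per alternative of S: FIRST(cA) = {c}; FIRST(ab) = {a}
FIRST(S) = {a, c}


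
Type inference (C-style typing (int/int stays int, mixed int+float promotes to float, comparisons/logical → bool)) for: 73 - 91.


Operand types: int - int
Rule: mixed int/float promotes to float; int/int stays int
Result type: int


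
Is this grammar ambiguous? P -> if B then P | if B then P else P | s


dangling else: 'if B then if B then s else s' parses two ways
Ambiguous


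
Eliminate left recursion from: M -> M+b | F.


Left-recursive alternatives: M+b; non-recursive: F
Introduce M': M -> FM', M' -> +bM' | ε


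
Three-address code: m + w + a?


Break into single-operator statements:
t1 = m + w
t2 = t1 + a


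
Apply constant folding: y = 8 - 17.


8 - 17 = -9 at compile time
Optimized: y = -9


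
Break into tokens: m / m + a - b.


Scan left to right, longest-match per lexeme
Tokens: ID(m), OP(/), ID(m), OP(+), ID(a), OP(-), ID(b)


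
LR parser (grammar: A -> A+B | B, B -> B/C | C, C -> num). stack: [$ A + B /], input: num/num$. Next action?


no handle; shift 'num'
Action: shift


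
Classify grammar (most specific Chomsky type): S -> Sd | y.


Left-linear: every RHS is a terminal or one nonterminal followed by a terminal
Classification: Type 3 (Regular)


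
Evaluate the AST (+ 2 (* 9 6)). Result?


Evaluate inner: (* 9 6) = 54
Evaluate root: (+ 2 54) = 56
Result: 56


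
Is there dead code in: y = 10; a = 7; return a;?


y is assigned but never read
Dead: 'y = 10'
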